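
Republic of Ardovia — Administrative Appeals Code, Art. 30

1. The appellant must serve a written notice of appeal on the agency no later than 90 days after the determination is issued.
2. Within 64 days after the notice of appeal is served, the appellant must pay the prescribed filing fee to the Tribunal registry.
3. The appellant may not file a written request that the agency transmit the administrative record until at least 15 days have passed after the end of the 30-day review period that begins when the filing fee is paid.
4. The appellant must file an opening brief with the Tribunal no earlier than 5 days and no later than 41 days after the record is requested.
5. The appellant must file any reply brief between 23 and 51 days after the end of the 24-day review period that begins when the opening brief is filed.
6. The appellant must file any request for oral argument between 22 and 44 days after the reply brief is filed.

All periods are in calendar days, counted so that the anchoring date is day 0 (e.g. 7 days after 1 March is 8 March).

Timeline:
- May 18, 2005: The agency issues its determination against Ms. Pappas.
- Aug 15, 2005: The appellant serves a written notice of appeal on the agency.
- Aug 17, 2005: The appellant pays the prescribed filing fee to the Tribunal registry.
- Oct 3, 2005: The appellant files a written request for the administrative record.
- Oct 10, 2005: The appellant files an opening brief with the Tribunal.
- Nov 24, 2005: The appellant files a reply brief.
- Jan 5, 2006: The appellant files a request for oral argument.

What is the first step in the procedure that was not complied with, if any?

Step 5

Step 1 — counting 90 days from May 18, 2005 (when the determination is issued) gives a deadline of Aug 16, 2005; completed Aug 15, 2005, before the deadline.
Step 2 — counting 64 days from Aug 15, 2005 (when the notice of appeal is served) gives a deadline of Oct 18, 2005; completed Aug 17, 2005, before the deadline.
Step 3 — must wait 15 days from Sep 16, 2005 (end of the 30-day review period, which began when the filing fee is paid on Aug 17, 2005), so not before Oct 1, 2005; Oct 3, 2005 is on or after that date.
Step 4 — 5 and 41 days from Oct 3, 2005 (when the record is requested) are Oct 8, 2005 and Nov 13, 2005 respectively; done Oct 10, 2005, which is between those dates.
Step 5 — 23 and 51 days from Nov 3, 2005 (end of the 24-day review period, which began when the opening brief is filed on Oct 10, 2005) are Nov 26, 2005 and Dec 24, 2005 respectively; done Nov 24, 2005 — 2 days before the window opened.
The analysis stops there.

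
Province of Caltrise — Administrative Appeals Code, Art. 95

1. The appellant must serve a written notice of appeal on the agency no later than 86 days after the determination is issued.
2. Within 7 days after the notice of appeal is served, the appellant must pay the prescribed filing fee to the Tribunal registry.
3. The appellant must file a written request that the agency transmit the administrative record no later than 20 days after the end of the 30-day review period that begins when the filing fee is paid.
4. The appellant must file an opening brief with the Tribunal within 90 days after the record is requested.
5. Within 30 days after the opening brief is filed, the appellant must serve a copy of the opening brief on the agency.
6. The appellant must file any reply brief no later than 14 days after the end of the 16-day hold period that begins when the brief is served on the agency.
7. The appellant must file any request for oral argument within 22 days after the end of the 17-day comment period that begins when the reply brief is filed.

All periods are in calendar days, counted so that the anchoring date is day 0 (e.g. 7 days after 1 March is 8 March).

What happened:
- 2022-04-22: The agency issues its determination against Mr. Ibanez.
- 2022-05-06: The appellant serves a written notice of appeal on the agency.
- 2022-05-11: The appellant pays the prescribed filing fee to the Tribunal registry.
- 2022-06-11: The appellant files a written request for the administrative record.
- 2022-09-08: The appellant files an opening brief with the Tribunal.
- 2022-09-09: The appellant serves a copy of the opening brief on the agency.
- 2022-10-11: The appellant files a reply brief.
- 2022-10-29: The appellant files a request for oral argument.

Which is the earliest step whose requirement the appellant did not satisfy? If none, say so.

Step 1 — counting 86 days from 2022-04-22 (when the determination is issued) gives a deadline of 2022-07-17; completed 2022-05-06, before the deadline.
Step 2 — counting 7 days from 2022-05-06 (when the notice of appeal is served) gives a deadline of 2022-05-13; 2022-05-11 is within that limit.
Step 3 — counting 20 days from 2022-06-10 (end of the 30-day review period, which began when the filing fee is paid on 2022-05-11) gives a deadline of 2022-06-30; done 2022-06-11 — timely.
Step 4 — counting 90 days from 2022-06-11 (when the record is requested) gives a deadline of 2022-09-09; 2022-09-08 is within that limit.
Step 5 — counting 30 days from 2022-09-08 (when the opening brief is filed) gives a deadline of 2022-10-08; done 2022-09-09 — timely.
Step 6 — counting 14 days from 2022-09-25 (end of the 16-day hold period, which began when the brief is served on the agency on 2022-09-09) gives a deadline of 2022-10-09; not done until 2022-10-11, 2 days after the deadline.
The procedure was therefore not followed at step 6.

Step 6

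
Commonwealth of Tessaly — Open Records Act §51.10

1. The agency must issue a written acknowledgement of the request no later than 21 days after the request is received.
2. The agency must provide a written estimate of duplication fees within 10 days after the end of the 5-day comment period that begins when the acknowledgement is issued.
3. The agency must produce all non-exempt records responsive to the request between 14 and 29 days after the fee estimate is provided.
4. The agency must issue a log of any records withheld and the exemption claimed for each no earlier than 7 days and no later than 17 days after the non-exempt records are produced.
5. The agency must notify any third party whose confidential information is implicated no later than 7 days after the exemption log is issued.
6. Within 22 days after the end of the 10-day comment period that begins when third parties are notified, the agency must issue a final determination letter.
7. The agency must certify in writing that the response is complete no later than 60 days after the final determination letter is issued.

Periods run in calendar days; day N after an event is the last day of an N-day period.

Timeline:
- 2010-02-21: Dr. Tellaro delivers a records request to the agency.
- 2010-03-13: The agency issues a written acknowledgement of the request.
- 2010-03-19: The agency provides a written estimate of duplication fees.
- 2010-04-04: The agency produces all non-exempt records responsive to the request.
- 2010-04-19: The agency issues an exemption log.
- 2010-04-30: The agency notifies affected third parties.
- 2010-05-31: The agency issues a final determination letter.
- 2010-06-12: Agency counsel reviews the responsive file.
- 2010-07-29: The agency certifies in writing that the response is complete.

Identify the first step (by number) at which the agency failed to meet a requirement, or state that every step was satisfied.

Step 1: 21 days after 2010-02-21 (when the request is received) is 2010-03-14; done 2010-03-13 — timely.
Step 2: 10 days after 2010-03-18 (end of the 5-day comment period, which began when the acknowledgement is issued on 2010-03-13) is 2010-03-28; done 2010-03-19 — timely.
Step 3: the window is 14–29 days after 2010-03-19 (when the fee estimate is provided), so 2010-04-02 through 2010-04-17; done 2010-04-04 — within the window.
Step 4: the window is 7–17 days after 2010-04-04 (when the non-exempt records are produced), so 2010-04-11 through 2010-04-21; 2010-04-19 falls inside that range.
Step 5: 7 days after 2010-04-19 (when the exemption log is issued) is 2010-04-26; not done until 2010-04-30, 4 days after the deadline.

Step 5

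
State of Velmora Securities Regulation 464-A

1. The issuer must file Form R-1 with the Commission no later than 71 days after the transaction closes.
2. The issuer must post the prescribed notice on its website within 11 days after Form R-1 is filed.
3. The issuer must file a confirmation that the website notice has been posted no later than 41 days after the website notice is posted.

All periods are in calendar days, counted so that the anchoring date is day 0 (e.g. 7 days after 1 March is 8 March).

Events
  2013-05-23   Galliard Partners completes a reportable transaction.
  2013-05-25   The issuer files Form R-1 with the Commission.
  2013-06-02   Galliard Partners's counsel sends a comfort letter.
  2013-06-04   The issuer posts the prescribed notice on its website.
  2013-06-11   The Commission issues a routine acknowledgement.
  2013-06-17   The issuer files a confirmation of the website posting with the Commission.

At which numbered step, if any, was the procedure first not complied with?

None — every step was satisfied

Step 1 — counting 71 days from 2013-05-23 (when the transaction closes) gives a deadline of 2013-08-02; completed 2013-05-25, before the deadline.
Step 2 — counting 11 days from 2013-05-25 (when Form R-1 is filed) gives a deadline of 2013-06-05; 2013-06-04 is within that limit.
Step 3 — counting 41 days from 2013-06-04 (when the website notice is posted) gives a deadline of 2013-07-15; 2013-06-17 is within that limit.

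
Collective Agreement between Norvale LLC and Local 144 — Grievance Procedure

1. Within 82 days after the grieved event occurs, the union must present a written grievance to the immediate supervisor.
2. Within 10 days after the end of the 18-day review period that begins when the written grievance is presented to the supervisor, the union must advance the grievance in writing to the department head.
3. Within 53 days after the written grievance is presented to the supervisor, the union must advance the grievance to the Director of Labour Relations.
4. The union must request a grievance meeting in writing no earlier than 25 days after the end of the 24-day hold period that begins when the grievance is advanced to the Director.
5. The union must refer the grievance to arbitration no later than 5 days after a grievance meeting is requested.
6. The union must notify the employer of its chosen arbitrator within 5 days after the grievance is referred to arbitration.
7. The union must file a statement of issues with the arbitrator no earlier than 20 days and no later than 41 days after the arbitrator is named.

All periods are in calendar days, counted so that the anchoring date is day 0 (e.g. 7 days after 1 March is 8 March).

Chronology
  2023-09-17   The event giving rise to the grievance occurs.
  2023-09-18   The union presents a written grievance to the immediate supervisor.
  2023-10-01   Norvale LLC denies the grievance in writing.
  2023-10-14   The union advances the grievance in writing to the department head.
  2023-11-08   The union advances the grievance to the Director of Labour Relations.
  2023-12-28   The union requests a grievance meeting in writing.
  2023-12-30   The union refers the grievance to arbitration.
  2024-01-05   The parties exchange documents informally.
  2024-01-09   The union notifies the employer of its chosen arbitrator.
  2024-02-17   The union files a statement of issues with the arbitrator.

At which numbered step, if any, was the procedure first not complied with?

(1) due by 2023-09-17 + 82 days = 2023-12-08; 2023-09-18 is within that limit.
(2) due by 2023-10-06 + 10 days = 2023-10-16; completed 2023-10-14, before the deadline.
(3) due by 2023-09-18 + 53 days = 2023-11-10; 2023-11-08 is within that limit.
(4) permitted from 2023-12-02 + 25 days = 2023-12-27 onward; done 2023-12-28 — permitted.
(5) due by 2023-12-28 + 5 days = 2024-01-02; 2023-12-30 is within that limit.
(6) due by 2023-12-30 + 5 days = 2024-01-04; 2024-01-09 misses that deadline by 5 days.
The analysis stops there.

Step 6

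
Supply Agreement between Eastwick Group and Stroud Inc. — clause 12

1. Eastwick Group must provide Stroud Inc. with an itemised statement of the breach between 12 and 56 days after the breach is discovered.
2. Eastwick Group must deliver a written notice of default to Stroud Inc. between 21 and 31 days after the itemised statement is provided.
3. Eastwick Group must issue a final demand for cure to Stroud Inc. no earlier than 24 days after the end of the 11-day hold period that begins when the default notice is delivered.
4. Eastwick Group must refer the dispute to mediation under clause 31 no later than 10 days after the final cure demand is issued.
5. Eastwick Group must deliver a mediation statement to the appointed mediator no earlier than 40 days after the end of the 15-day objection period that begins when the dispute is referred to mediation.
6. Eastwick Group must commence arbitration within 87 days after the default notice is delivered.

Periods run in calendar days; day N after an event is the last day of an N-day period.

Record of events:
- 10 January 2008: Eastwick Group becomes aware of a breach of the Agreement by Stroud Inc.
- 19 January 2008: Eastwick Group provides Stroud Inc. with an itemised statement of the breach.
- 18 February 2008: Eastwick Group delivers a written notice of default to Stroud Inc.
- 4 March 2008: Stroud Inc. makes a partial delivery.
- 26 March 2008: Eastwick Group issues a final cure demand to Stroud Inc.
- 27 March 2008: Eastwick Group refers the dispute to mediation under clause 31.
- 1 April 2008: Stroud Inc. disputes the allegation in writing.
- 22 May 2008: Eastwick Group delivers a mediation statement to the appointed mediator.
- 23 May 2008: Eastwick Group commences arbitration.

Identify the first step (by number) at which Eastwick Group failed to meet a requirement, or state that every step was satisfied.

(1) the permitted window runs from 10 January 2008 + 12 = 22 January 2008 to 10 January 2008 + 56 = 6 March 2008; done 19 January 2008 — 3 days before the window opened.

Step 1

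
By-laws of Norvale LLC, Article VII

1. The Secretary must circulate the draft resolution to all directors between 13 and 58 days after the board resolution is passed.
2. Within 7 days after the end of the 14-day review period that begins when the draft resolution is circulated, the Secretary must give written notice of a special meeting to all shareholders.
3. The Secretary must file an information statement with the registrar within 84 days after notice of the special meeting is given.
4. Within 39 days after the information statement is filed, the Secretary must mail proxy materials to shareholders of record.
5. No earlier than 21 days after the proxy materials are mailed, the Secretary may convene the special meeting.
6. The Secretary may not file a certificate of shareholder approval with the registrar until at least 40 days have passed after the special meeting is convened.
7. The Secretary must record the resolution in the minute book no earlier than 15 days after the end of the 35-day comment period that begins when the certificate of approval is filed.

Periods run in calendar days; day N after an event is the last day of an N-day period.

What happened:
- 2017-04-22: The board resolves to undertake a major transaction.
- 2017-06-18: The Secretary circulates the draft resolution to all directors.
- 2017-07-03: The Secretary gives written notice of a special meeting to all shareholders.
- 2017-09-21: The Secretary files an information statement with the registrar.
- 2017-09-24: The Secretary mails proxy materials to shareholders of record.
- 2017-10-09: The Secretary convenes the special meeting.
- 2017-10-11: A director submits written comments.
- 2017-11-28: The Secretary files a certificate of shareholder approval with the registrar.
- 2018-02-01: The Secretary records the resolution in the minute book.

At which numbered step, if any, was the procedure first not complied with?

(1) the permitted window runs from 2017-04-22 + 13 = 2017-05-05 to 2017-04-22 + 58 = 2017-06-19; done 2017-06-18 — within the window.
(2) due by 2017-07-02 + 7 days = 2017-07-09; completed 2017-07-03, before the deadline.
(3) due by 2017-07-03 + 84 days = 2017-09-25; 2017-09-21 is within that limit.
(4) due by 2017-09-21 + 39 days = 2017-10-30; done 2017-09-24 — timely.
(5) permitted from 2017-09-24 + 21 days = 2017-10-15 onward; acted on 2017-10-09, 6 days prematurely.

Step 5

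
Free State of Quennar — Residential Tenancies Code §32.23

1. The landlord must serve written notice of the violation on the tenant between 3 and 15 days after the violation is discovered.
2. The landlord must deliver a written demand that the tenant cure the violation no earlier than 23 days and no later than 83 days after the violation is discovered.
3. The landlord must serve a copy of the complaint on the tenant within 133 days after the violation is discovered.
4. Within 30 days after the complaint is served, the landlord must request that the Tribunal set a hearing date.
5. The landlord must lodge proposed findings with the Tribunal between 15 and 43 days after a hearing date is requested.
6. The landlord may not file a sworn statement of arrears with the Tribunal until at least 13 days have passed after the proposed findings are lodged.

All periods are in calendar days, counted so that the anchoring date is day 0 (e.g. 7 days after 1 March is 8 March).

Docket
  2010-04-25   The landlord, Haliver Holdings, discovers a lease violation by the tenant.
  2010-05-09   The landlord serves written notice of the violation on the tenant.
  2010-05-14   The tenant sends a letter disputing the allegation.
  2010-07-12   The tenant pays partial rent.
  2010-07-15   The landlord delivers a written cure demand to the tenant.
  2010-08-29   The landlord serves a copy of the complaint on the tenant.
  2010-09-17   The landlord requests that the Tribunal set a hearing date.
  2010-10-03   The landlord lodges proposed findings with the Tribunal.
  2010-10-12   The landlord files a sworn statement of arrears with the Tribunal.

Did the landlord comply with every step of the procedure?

No

Step 1 — 3 and 15 days from 2010-04-25 (when the violation is discovered) are 2010-04-28 and 2010-05-10 respectively; done 2010-05-09 — within the window.
Step 2 — 23 and 83 days from 2010-04-25 (when the violation is discovered) are 2010-05-18 and 2010-07-17 respectively; done 2010-07-15 — within the window.
Step 3 — counting 133 days from 2010-04-25 (when the violation is discovered) gives a deadline of 2010-09-05; done 2010-08-29 — timely.
Step 4 — counting 30 days from 2010-08-29 (when the complaint is served) gives a deadline of 2010-09-28; done 2010-09-17 — timely.
Step 5 — 15 and 43 days from 2010-09-17 (when a hearing date is requested) are 2010-10-02 and 2010-10-30 respectively; done 2010-10-03, which is between those dates.
Step 6 — must wait 13 days from 2010-10-03 (when the proposed findings are lodged), so not before 2010-10-16; 2010-10-12 is 4 days before the earliest permitted date.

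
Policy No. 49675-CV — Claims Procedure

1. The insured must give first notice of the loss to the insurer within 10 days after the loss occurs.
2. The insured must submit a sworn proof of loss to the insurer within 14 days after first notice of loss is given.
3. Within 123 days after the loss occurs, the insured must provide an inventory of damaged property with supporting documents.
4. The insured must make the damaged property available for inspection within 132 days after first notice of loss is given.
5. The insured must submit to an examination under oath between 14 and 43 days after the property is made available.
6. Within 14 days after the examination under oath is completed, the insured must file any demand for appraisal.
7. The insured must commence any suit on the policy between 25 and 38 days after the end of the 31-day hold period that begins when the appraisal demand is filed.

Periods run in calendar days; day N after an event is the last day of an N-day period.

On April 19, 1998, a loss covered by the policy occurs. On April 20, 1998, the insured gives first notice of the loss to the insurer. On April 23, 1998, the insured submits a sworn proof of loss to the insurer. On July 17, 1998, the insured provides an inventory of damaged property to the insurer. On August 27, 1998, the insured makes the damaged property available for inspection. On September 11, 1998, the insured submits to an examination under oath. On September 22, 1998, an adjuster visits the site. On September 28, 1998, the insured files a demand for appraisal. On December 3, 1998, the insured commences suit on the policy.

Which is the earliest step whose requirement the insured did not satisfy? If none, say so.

Step 6

Step 1 — counting 10 days from April 19, 1998 (when the loss occurs) gives a deadline of April 29, 1998; completed April 20, 1998, before the deadline.
Step 2 — counting 14 days from April 20, 1998 (when first notice of loss is given) gives a deadline of May 4, 1998; April 23, 1998 is within that limit.
Step 3 — counting 123 days from April 19, 1998 (when the loss occurs) gives a deadline of August 20, 1998; done July 17, 1998 — timely.
Step 4 — counting 132 days from April 20, 1998 (when first notice of loss is given) gives a deadline of August 30, 1998; completed August 27, 1998, before the deadline.
Step 5 — 14 and 43 days from August 27, 1998 (when the property is made available) are September 10, 1998 and October 9, 1998 respectively; September 11, 1998 falls inside that range.
Step 6 — counting 14 days from September 11, 1998 (when the examination under oath is completed) gives a deadline of September 25, 1998; not done until September 28, 1998, 3 days after the deadline.
The procedure was therefore not followed at step 6.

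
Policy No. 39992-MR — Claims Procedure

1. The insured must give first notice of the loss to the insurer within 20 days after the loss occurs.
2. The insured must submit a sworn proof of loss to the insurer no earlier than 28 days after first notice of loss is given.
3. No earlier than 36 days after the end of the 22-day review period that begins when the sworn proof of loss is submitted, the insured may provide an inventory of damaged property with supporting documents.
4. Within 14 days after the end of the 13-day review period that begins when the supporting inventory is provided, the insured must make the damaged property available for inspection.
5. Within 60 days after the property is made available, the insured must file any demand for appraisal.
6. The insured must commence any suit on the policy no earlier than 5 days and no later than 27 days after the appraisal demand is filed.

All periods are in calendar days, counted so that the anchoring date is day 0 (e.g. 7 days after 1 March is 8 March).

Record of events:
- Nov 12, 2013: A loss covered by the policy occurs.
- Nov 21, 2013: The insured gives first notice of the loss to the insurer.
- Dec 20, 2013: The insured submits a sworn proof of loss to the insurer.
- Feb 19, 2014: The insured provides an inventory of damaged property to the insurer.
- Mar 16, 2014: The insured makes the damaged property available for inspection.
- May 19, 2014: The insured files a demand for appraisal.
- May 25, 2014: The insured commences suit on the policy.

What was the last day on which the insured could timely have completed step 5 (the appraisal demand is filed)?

Step 5 runs from Mar 16, 2014, when the property is made available. 60 days after Mar 16, 2014 is May 15, 2014.

May 15, 2014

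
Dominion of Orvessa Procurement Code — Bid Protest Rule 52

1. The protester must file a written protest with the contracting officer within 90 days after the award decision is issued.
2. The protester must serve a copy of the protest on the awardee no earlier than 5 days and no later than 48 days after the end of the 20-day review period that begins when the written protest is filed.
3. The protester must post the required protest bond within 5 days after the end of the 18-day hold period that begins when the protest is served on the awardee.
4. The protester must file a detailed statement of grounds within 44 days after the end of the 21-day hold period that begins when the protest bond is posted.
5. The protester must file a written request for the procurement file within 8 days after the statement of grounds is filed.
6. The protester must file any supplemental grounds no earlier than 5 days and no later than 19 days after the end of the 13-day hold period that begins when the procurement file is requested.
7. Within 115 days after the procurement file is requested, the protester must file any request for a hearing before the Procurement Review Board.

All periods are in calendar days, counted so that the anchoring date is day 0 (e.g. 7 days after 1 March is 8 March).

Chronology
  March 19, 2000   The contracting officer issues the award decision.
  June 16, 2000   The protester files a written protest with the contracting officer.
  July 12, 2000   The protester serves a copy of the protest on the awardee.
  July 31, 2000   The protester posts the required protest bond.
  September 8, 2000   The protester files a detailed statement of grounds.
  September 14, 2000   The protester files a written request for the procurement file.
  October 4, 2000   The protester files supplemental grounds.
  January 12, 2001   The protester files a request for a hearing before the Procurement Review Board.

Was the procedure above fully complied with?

No

Step 1 — counting 90 days from March 19, 2000 (when the award decision is issued) gives a deadline of June 17, 2000; completed June 16, 2000, before the deadline.
Step 2 — 5 and 48 days from July 6, 2000 (end of the 20-day review period, which began when the written protest is filed on June 16, 2000) are July 11, 2000 and August 23, 2000 respectively; done July 12, 2000, which is between those dates.
Step 3 — counting 5 days from July 30, 2000 (end of the 18-day hold period, which began when the protest is served on the awardee on July 12, 2000) gives a deadline of August 4, 2000; July 31, 2000 is within that limit.
Step 4 — counting 44 days from August 21, 2000 (end of the 21-day hold period, which began when the protest bond is posted on July 31, 2000) gives a deadline of October 4, 2000; September 8, 2000 is within that limit.
Step 5 — counting 8 days from September 8, 2000 (when the statement of grounds is filed) gives a deadline of September 16, 2000; completed September 14, 2000, before the deadline.
Step 6 — 5 and 19 days from September 27, 2000 (end of the 13-day hold period, which began when the procurement file is requested on September 14, 2000) are October 2, 2000 and October 16, 2000 respectively; October 4, 2000 falls inside that range.
Step 7 — counting 115 days from September 14, 2000 (when the procurement file is requested) gives a deadline of January 7, 2001; not done until January 12, 2001, 5 days after the deadline.
The procedure was therefore not followed at step 7.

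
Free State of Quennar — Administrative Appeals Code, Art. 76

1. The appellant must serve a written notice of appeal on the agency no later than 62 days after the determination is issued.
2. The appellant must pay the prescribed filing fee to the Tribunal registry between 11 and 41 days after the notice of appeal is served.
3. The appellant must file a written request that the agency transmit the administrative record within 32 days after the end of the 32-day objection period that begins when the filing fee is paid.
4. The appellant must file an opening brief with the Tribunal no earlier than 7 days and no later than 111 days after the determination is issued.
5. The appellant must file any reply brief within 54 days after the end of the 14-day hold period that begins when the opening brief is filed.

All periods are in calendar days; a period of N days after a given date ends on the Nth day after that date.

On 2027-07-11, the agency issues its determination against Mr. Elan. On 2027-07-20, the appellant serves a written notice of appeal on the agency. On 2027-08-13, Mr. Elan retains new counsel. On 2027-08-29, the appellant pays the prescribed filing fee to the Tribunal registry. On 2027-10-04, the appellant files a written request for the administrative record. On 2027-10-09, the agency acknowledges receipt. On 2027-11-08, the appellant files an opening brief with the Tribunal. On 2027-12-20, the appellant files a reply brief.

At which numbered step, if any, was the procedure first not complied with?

Step 1: 62 days after 2027-07-11 (when the determination is issued) is 2027-09-11; done 2027-07-20 — timely.
Step 2: the window is 11–41 days after 2027-07-20 (when the notice of appeal is served), so 2027-07-31 through 2027-08-30; 2027-08-29 falls inside that range.
Step 3: 32 days after 2027-09-30 (end of the 32-day objection period, which began when the filing fee is paid on 2027-08-29) is 2027-11-01; completed 2027-10-04, before the deadline.
Step 4: the window is 7–111 days after 2027-07-11 (when the determination is issued), so 2027-07-18 through 2027-10-30; 2027-11-08 is 9 days past the end of the window.
The procedure was therefore not followed at step 4.

Step 4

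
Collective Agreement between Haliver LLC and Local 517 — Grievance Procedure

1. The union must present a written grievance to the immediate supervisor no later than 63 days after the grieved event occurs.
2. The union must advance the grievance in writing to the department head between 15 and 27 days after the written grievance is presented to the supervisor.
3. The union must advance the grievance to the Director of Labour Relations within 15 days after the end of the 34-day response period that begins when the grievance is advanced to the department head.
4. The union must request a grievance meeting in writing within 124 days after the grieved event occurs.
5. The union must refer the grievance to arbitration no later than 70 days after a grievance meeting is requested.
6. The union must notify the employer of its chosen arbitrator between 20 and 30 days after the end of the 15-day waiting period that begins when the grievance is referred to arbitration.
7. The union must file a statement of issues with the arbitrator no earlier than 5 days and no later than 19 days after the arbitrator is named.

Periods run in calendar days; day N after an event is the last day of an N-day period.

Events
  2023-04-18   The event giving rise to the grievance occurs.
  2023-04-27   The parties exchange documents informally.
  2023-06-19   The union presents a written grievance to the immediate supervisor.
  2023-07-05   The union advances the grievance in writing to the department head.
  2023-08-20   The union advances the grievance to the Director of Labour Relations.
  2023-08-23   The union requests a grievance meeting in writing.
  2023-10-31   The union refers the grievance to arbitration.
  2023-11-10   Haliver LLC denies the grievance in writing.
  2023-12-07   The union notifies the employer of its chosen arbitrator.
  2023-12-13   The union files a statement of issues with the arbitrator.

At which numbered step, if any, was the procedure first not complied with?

Step 4

(1) due by 2023-04-18 + 63 days = 2023-06-20; done 2023-06-19 — timely.
(2) the permitted window runs from 2023-06-19 + 15 = 2023-07-04 to 2023-06-19 + 27 = 2023-07-16; done 2023-07-05 — within the window.
(3) due by 2023-08-08 + 15 days = 2023-08-23; done 2023-08-20 — timely.
(4) due by 2023-04-18 + 124 days = 2023-08-20; 2023-08-23 misses that deadline by 3 days.
The analysis stops there.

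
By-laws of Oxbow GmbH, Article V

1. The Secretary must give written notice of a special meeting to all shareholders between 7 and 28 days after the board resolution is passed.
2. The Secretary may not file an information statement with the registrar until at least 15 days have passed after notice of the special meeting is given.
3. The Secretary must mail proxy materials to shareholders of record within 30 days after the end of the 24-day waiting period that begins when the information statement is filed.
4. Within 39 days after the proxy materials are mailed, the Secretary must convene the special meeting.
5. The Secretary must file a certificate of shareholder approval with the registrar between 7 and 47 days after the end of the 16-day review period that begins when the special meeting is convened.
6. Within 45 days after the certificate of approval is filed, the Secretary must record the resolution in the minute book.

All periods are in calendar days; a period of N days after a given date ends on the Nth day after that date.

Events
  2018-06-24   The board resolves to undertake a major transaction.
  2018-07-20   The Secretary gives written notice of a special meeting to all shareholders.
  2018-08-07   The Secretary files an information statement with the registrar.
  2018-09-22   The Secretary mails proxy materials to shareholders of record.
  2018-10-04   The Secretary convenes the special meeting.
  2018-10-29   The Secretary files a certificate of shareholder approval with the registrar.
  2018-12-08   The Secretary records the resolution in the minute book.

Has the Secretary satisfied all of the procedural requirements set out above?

Yes

Step 1: the window is 7–28 days after 2018-06-24 (when the board resolution is passed), so 2018-07-01 through 2018-07-22; 2018-07-20 falls inside that range.
Step 2: the earliest permitted date is 15 days after 2018-07-20 (when notice of the special meeting is given), i.e. 2018-08-04; 2018-08-07 is on or after that date.
Step 3: 30 days after 2018-08-31 (end of the 24-day waiting period, which began when the information statement is filed on 2018-08-07) is 2018-09-30; done 2018-09-22 — timely.
Step 4: 39 days after 2018-09-22 (when the proxy materials are mailed) is 2018-10-31; completed 2018-10-04, before the deadline.
Step 5: the window is 7–47 days after 2018-10-20 (end of the 16-day review period, which began when the special meeting is convened on 2018-10-04), so 2018-10-27 through 2018-12-06; done 2018-10-29 — within the window.
Step 6: 45 days after 2018-10-29 (when the certificate of approval is filed) is 2018-12-13; done 2018-12-08 — timely.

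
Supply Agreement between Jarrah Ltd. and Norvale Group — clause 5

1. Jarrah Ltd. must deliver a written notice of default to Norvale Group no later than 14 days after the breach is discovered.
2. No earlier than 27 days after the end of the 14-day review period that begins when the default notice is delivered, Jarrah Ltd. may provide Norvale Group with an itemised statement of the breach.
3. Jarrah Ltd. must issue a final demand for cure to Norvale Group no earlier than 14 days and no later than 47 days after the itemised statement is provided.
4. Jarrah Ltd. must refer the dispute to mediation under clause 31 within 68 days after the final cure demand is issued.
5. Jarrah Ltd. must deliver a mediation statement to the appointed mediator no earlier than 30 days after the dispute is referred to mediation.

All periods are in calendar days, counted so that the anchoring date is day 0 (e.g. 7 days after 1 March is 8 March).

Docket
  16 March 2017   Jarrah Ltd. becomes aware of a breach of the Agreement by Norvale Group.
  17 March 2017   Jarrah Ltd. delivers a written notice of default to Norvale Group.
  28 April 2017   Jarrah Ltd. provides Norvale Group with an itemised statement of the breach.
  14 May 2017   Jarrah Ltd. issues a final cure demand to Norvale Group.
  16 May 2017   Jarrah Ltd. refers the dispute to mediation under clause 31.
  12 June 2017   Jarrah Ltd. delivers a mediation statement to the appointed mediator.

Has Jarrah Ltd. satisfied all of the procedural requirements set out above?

Step 1 — counting 14 days from 16 March 2017 (when the breach is discovered) gives a deadline of 30 March 2017; 17 March 2017 is within that limit.
Step 2 — must wait 27 days from 31 March 2017 (end of the 14-day review period, which began when the default notice is delivered on 17 March 2017), so not before 27 April 2017; 28 April 2017 is on or after that date.
Step 3 — 14 and 47 days from 28 April 2017 (when the itemised statement is provided) are 12 May 2017 and 14 June 2017 respectively; done 14 May 2017 — within the window.
Step 4 — counting 68 days from 14 May 2017 (when the final cure demand is issued) gives a deadline of 21 July 2017; completed 16 May 2017, before the deadline.
Step 5 — must wait 30 days from 16 May 2017 (when the dispute is referred to mediation), so not before 15 June 2017; acted on 12 June 2017, 3 days prematurely.
No need to go further; step 5 was not satisfied.

No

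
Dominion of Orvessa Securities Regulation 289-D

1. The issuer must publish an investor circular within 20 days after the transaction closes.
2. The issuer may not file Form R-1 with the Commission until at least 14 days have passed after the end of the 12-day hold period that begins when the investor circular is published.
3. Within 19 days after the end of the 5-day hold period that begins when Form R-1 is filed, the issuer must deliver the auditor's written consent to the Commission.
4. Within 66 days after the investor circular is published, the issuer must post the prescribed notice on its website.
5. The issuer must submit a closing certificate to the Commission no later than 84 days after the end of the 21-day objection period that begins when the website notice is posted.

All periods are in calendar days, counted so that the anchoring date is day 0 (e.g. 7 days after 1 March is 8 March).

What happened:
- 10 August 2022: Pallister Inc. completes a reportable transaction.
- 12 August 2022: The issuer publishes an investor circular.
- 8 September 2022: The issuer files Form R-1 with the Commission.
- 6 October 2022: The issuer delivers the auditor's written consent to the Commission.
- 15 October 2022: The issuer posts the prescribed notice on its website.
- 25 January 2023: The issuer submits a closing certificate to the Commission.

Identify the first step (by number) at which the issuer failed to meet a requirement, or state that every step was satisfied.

Step 1 — counting 20 days from 10 August 2022 (when the transaction closes) gives a deadline of 30 August 2022; 12 August 2022 is within that limit.
Step 2 — must wait 14 days from 24 August 2022 (end of the 12-day hold period, which began when the investor circular is published on 12 August 2022), so not before 7 September 2022; done 8 September 2022, after the minimum wait.
Step 3 — counting 19 days from 13 September 2022 (end of the 5-day hold period, which began when Form R-1 is filed on 8 September 2022) gives a deadline of 2 October 2022; done 6 October 2022 — 4 days late.
That is the first point of non-compliance.

Step 3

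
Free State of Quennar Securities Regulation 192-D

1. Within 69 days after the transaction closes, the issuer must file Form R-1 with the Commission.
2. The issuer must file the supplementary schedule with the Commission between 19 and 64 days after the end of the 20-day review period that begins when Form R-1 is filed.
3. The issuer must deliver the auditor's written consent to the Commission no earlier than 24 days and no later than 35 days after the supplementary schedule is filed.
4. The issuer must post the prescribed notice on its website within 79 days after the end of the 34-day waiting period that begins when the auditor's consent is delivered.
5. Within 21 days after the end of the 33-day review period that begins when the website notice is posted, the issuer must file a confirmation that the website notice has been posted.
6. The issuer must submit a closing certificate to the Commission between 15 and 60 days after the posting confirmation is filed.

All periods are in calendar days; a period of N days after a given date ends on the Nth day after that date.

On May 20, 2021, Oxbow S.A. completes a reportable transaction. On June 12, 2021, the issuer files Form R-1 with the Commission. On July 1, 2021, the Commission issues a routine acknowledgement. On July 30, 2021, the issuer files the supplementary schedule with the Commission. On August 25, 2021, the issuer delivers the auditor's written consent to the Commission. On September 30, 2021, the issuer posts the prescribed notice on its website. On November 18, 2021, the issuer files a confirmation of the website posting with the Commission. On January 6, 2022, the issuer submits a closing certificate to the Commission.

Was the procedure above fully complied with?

(1) due by May 20, 2021 + 69 days = July 28, 2021; completed June 12, 2021, before the deadline.
(2) the permitted window runs from July 2, 2021 + 19 = July 21, 2021 to July 2, 2021 + 64 = September 4, 2021; done July 30, 2021, which is between those dates.
(3) the permitted window runs from July 30, 2021 + 24 = August 23, 2021 to July 30, 2021 + 35 = September 3, 2021; done August 25, 2021, which is between those dates.
(4) due by September 28, 2021 + 79 days = December 16, 2021; September 30, 2021 is within that limit.
(5) due by November 2, 2021 + 21 days = November 23, 2021; completed November 18, 2021, before the deadline.
(6) the permitted window runs from November 18, 2021 + 15 = December 3, 2021 to November 18, 2021 + 60 = January 17, 2022; done January 6, 2022 — within the window.

Yes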